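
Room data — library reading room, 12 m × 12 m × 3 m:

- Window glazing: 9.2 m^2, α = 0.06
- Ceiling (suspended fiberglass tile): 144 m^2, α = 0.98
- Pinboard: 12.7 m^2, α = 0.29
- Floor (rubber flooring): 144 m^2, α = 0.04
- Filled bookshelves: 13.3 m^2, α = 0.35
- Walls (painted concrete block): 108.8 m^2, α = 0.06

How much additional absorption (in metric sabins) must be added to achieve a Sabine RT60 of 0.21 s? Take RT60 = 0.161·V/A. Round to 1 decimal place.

Equivalent absorption area: A₁ = 9.2×0.06 + 144×0.98 + 12.7×0.29 + 144×0.04 + 13.3×0.35 + 108.8×0.06 = 162.298 m^2.
For T = 0.21 s, need A₂ = 0.161·V/T = 0.161·432/0.21 = 331.200 sabins.
Shortfall: 331.200 − 162.298 = 168.9 sabins.

168.9 sabins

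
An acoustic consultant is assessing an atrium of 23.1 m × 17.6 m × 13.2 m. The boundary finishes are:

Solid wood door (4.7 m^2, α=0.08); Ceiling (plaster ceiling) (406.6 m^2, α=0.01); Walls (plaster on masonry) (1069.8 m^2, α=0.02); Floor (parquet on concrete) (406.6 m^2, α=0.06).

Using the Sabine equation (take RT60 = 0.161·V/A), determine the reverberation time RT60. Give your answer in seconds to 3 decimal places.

17.200 s

Summing Sᵢαᵢ: 0.376 + 4.066 + 21.396 + 24.396 → A = 50.234 sabins.
Room volume: 5366.592 m³.
Sabine: RT60 = 0.161 × 5366.592 / 50.234 = 17.200 s.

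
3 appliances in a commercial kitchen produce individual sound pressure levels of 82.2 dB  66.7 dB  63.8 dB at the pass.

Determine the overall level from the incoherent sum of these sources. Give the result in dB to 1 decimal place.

Sum in the linear (power) domain: Σ 10^(Lᵢ/10) = 10^(82.2/10) + 10^(66.7/10) + 10^(63.8/10) = 1.73e+08.
Back to dB: 10·log₁₀ Σ = 82.4 dB.

82.4 dB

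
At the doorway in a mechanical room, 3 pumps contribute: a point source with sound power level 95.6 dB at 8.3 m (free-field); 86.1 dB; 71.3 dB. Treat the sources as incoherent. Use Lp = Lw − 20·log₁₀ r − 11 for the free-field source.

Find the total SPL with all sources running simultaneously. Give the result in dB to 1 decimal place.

86.3 dB

Source at 8.3 m: Lp = 95.6 − 20·log₁₀(8.3) − 11 = 66.2 dB.
Converting to relative power and adding: 10^(66.2/10) + 10^(86.1/10) + 10^(71.3/10) = 4.25e+08.
L_total = 10·log₁₀(4.25e+08) = 86.3 dB.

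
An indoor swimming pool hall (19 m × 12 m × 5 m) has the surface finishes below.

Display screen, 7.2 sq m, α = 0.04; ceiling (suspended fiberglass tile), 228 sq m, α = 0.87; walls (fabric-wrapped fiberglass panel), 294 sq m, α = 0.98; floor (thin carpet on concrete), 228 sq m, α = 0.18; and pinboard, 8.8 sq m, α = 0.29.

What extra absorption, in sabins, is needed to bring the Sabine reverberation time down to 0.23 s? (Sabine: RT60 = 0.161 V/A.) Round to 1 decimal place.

267.6 sabins

A₁ = Σ Sᵢαᵢ = 7.2*0.04 + 228*0.87 + 294*0.98 + 228*0.18 + 8.8*0.29 = 530.360 sabins.
For T = 0.23 s, need A₂ = 0.161·V/T = 0.161·1140/0.23 = 798.000 sabins.
Shortfall: 798.000 − 530.360 = 267.6 sabins.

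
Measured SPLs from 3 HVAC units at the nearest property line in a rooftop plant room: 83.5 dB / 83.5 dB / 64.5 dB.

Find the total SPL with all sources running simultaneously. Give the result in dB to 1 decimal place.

Σ 10^(Lᵢ/10) = 4.506e+08.
Combined level = 10 log₁₀(4.506e+08) = 86.5 dB.

86.5 dB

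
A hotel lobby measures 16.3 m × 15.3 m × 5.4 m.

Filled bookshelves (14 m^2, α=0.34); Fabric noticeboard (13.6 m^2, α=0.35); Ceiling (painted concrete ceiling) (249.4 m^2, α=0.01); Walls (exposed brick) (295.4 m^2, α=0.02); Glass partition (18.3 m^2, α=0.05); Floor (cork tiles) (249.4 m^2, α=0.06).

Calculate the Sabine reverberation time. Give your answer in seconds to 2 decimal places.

A = Σ Sᵢαᵢ = 14×0.34 + 13.6×0.35 + 249.4×0.01 + 295.4×0.02 + 18.3×0.05 + 249.4×0.06 = 33.801 sabins.
Room volume: 1346.706 m³.
T = 0.161 V/A = 0.161·1346.706/33.801 = 6.41 s.

6.41 s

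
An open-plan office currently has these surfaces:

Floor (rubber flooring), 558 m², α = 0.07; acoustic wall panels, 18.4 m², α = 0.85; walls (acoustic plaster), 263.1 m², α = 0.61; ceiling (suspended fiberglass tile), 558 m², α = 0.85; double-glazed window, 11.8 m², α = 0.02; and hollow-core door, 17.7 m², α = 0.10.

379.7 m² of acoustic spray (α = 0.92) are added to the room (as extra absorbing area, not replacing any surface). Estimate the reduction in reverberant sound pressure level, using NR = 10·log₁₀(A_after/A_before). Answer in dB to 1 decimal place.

Equivalent absorption area: A_before = 558·0.07 + 18.4·0.85 + 263.1·0.61 + 558·0.85 + 11.8·0.02 + 17.7·0.10 = 691.497 m².
Treatment contributes 379.7·0.92 = 349.324 sabins.
A_after = 691.497 + 349.324 = 1040.821 sabins.
Reduction = 10 log₁₀(A_after/A_before) = 10 log₁₀(1.5052) = 1.8 dB.

1.8 dB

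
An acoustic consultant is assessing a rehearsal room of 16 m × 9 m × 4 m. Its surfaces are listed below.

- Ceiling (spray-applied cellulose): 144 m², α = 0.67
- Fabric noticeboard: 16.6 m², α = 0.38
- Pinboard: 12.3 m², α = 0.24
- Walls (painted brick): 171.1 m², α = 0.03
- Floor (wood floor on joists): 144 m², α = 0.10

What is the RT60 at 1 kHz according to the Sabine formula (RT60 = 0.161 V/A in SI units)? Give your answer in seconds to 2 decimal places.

0.74 s

Equivalent absorption area: A = 144*0.67 + 16.6*0.38 + 12.3*0.24 + 171.1*0.03 + 144*0.10 = 125.273 m².
Room volume: 576 m³.
RT60 = 0.161 · V / A = 0.161 × 576 / 125.273 = 0.74 s.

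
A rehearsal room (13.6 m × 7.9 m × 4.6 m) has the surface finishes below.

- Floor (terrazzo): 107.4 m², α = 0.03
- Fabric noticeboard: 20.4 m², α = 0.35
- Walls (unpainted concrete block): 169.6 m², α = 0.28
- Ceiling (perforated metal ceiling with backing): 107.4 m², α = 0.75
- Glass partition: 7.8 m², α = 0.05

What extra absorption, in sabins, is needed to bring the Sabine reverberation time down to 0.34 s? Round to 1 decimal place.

95.2 sabins

Summing Sᵢαᵢ: 3.222 + 7.140 + 47.488 + 80.550 + 0.390 → A₁ = 138.790 sabins.
Target A₂ = 0.161·494.224/0.34 = 234.030 sabins (V = 494.224 m³).
ΔA = A₂ − A₁ = 234.030 − 138.790 = 95.2 sabins.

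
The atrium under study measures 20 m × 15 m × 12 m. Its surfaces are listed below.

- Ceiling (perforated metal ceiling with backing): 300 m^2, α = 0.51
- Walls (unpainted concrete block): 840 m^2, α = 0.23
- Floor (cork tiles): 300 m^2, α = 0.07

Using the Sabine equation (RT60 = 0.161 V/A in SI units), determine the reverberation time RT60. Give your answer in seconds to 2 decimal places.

1.58 s

Equivalent absorption area: A = 300*0.51 + 840*0.23 + 300*0.07 = 367.200 m^2.
V = 20·15·12 = 3600 m³.
RT60 = 0.161 · V / A = 0.161 × 3600 / 367.200 = 1.58 s.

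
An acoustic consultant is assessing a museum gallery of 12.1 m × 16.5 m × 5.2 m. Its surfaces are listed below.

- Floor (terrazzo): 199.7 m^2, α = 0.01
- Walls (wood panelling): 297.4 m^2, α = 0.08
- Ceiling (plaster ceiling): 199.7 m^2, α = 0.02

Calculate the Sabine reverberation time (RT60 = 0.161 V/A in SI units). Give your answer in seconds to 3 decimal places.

A = Σ Sᵢαᵢ = 199.7*0.01 + 297.4*0.08 + 199.7*0.02 = 29.783 sabins.
Room volume: 1038.18 m³.
Sabine: RT60 = 0.161 × 1038.18 / 29.783 = 5.612 s.

5.612 sec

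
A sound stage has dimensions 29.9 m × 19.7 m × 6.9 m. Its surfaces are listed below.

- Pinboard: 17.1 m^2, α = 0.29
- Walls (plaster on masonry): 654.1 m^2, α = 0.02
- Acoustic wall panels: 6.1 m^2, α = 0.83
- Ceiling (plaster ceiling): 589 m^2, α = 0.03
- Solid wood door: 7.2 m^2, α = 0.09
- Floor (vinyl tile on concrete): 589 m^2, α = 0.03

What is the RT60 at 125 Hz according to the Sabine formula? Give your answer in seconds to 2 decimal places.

Equivalent absorption area: A = 17.1·0.29 + 654.1·0.02 + 6.1·0.83 + 589·0.03 + 7.2·0.09 + 589·0.03 = 59.092 m^2.
Volume V = 29.9 × 19.7 × 6.9 = 4064.307 m³.
RT60 = 0.161 · V / A = 0.161 × 4064.307 / 59.092 = 11.07 s.

11.07 seconds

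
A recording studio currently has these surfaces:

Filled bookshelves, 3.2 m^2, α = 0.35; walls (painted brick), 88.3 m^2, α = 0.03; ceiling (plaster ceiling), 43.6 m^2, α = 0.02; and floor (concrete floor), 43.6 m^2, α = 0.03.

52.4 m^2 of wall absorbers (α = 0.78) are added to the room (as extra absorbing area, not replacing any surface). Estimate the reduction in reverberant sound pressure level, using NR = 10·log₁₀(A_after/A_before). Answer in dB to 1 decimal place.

9.0 dB

Total absorption A_before = 3.2×0.35 + 88.3×0.03 + 43.6×0.02 + 43.6×0.03
  = 1.120 + 2.649 + 0.872 + 1.308 = 5.949 m^2 sabins.
Treatment contributes 52.4·0.78 = 40.872 sabins.
New total A_after = 46.821 sabins.
Reduction = 10 log₁₀(A_after/A_before) = 10 log₁₀(7.8704) = 9.0 dB.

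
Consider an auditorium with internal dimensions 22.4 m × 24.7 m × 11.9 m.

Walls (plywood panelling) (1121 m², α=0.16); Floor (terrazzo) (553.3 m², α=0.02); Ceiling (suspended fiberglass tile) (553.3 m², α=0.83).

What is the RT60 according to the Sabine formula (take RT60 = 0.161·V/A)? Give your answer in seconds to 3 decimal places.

1.632 sec

Equivalent absorption area: A = 1121*0.16 + 553.3*0.02 + 553.3*0.83 = 649.665 m².
V = 22.4·24.7·11.9 = 6584.032 m³.
RT60 = 0.161 · V / A = 0.161 × 6584.032 / 649.665 = 1.632 s.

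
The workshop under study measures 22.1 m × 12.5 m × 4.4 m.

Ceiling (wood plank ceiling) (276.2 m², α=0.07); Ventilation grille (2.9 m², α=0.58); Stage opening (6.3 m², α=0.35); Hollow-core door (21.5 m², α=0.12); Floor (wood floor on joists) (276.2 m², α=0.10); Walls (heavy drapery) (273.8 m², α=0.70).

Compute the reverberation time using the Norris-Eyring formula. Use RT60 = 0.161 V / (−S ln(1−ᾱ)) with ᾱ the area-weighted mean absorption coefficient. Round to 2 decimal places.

S = Σ Sᵢ = 856.9 m².
Σ(Sᵢαᵢ) = 276.2×0.07 + 2.9×0.58 + 6.3×0.35 + 21.5×0.12 + 276.2×0.10 + 273.8×0.70 = 245.081.
ᾱ = 245.081 / 856.9 = 0.2860.
Eyring denominator: −S ln(1−ᾱ) = 288.666.
V = 22.1 × 12.5 × 4.4 = 1215.5 m³.
RT60 = 0.161 × 1215.5 / 288.666 = 0.68 s.

0.68 s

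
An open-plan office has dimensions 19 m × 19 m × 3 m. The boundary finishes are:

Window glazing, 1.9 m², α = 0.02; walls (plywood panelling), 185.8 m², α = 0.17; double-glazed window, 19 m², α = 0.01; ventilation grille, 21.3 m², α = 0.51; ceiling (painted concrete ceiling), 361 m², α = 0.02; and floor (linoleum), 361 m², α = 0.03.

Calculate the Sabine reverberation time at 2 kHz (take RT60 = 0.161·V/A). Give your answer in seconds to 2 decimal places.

2.87 s

Total absorption A = 1.9×0.02 + 185.8×0.17 + 19×0.01 + 21.3×0.51 + 361×0.02 + 361×0.03
  = 0.038 + 31.586 + 0.190 + 10.863 + 7.220 + 10.830 = 60.727 m² sabins.
V = 19·19·3 = 1083 m³.
Sabine: RT60 = 0.161 × 1083 / 60.727 = 2.87 s.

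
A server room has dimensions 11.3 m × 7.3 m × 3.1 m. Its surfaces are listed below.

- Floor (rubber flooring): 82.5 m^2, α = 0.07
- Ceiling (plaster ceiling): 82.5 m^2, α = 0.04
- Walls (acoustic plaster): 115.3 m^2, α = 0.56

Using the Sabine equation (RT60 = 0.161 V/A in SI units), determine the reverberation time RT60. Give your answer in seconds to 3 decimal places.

Summing Sᵢαᵢ: 5.775 + 3.300 + 64.568 → A = 73.643 sabins.
Room volume: 255.719 m³.
T = 0.161 V/A = 0.161·255.719/73.643 = 0.559 s.

0.559 sec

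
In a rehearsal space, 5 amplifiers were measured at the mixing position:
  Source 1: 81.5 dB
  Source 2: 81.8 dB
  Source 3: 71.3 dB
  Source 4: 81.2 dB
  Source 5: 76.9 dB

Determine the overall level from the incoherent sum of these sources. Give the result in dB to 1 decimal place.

86.9 dB

Σ 10^(Lᵢ/10) = 4.869e+08.
Combined level = 10 log₁₀(4.869e+08) = 86.9 dB.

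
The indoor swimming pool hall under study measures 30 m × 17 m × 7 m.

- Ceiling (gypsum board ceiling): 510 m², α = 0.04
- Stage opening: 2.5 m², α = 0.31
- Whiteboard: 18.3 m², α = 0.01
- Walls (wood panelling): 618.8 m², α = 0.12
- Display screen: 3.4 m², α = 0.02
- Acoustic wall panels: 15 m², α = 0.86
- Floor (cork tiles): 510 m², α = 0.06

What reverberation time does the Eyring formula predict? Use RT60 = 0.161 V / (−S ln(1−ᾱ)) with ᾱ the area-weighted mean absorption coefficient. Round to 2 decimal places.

S = Σ Sᵢ = 1678.0 m².
Σ(Sᵢαᵢ) = 510·0.04 + 2.5·0.31 + 18.3·0.01 + 618.8·0.12 + 3.4·0.02 + 15·0.86 + 510·0.06 = 139.182.
ᾱ = 139.182 / 1678.0 = 0.0829.
Eyring denominator: −S ln(1−ᾱ) = 145.212.
V = 30 × 17 × 7 = 3570 m³.
RT60 = 0.161 × 3570 / 145.212 = 3.96 s.

3.96 s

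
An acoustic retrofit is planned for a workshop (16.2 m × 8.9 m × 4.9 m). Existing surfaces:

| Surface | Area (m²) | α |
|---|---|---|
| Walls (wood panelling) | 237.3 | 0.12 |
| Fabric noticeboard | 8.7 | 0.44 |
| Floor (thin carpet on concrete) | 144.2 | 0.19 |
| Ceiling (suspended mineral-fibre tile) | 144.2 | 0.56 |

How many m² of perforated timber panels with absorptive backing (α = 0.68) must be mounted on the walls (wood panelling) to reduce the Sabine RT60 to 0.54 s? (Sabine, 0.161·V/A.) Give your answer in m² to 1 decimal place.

Total absorption A₁ = 237.3·0.12 + 8.7·0.44 + 144.2·0.19 + 144.2·0.56
  = 28.476 + 3.828 + 27.398 + 80.752 = 140.454 m² sabins.
V = 706.482 m³. Target absorption A₂ = 0.161 × 706.482 / 0.54 = 210.636 sabins.
Absorption to add: 210.636 − 140.454 = 70.182 sabins.
Each m² of panel replacing the walls (wood panelling) adds (0.68 − 0.12) = 0.56 sabins.
Area = ΔA/Δα = 70.182/0.56 = 125.3 m².

125.3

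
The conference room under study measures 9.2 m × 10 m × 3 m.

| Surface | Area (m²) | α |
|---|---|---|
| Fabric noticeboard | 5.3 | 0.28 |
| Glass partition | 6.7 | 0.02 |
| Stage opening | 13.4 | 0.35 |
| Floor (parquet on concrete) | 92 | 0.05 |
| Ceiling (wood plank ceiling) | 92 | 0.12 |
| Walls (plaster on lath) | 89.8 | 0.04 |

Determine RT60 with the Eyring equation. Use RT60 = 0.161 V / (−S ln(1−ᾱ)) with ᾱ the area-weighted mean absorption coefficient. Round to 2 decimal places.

S = Σ Sᵢ = 299.2 m².
Σ(Sᵢαᵢ) = 5.3·0.28 + 6.7·0.02 + 13.4·0.35 + 92·0.05 + 92·0.12 + 89.8·0.04 = 25.540.
Mean coefficient ᾱ = A/S = 0.0854.
Eyring denominator: −S ln(1−ᾱ) = 26.709.
V = 9.2 × 10 × 3 = 276 m³.
RT60 = 0.161 × 276 / 26.709 = 1.66 s.

1.66 s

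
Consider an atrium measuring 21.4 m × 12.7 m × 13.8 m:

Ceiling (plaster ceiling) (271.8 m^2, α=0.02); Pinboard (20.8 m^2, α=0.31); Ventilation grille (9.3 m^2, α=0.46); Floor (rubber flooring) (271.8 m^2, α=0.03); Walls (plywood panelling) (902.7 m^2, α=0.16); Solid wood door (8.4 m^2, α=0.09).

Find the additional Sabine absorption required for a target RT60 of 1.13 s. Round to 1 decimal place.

A₁ = Σ Sᵢαᵢ = 271.8*0.02 + 20.8*0.31 + 9.3*0.46 + 271.8*0.03 + 902.7*0.16 + 8.4*0.09 = 169.504 sabins.
For T = 1.13 s, need A₂ = 0.161·V/T = 0.161·3750.564/1.13 = 534.372 sabins.
Shortfall: 534.372 − 169.504 = 364.9 sabins.

364.9 sabins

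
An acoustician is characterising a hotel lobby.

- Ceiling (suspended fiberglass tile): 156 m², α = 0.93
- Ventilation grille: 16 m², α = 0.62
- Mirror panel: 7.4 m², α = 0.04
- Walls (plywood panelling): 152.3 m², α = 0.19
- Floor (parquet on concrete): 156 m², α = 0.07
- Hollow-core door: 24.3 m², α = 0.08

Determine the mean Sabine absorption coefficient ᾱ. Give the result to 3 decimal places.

0.385

S = Σ Sᵢ = 156 + 16 + 7.4 + 152.3 + 156 + 24.3 = 512.0 m².
Σ(Sᵢαᵢ) = 156*0.93 + 16*0.62 + 7.4*0.04 + 152.3*0.19 + 156*0.07 + 24.3*0.08 = 197.097.
ᾱ = A/S = 0.385.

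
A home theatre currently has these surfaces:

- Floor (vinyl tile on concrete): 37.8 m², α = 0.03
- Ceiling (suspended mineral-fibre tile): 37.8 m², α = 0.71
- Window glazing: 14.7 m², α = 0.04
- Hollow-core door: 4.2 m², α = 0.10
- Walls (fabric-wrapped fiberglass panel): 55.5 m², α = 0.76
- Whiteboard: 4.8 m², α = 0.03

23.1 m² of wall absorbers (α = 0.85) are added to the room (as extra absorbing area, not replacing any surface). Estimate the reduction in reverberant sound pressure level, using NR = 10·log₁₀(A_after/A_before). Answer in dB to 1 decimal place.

Summing Sᵢαᵢ: 1.134 + 26.838 + 0.588 + 0.420 + 42.180 + 0.144 → A_before = 71.304 sabins.
Treatment contributes 23.1·0.85 = 19.635 sabins.
A_after = 71.304 + 19.635 = 90.939 sabins.
Reduction = 10 log₁₀(A_after/A_before) = 10 log₁₀(1.2754) = 1.1 dB.

1.1 dB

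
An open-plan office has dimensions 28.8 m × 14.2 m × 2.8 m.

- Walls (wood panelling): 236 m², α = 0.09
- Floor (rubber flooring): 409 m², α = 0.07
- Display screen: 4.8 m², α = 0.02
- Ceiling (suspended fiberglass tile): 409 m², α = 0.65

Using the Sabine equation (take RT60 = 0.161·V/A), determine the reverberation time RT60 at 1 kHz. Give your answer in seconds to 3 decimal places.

Summing Sᵢαᵢ: 21.240 + 28.630 + 0.096 + 265.850 → A = 315.816 sabins.
V = 28.8·14.2·2.8 = 1145.088 m³.
T = 0.161 V/A = 0.161·1145.088/315.816 = 0.584 s.

0.584 sec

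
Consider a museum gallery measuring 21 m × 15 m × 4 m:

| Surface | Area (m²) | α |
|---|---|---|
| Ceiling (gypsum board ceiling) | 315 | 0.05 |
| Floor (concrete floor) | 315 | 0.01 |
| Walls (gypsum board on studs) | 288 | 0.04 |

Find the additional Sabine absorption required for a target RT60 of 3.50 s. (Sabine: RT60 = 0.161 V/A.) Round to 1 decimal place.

Total absorption A₁ = 315·0.05 + 315·0.01 + 288·0.04
  = 15.750 + 3.150 + 11.520 = 30.420 m² sabins.
V = 1260 m³. Required absorption A₂ = 0.161 × 1260 / 3.50 = 57.960 sabins.
Additional absorption ΔA = 57.960 − 30.420 = 27.5 sabins.

27.5 sabins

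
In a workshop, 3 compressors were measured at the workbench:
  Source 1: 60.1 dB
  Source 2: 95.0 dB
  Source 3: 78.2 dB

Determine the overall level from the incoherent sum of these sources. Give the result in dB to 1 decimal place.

95.1 dB

Sum in the linear (power) domain: Σ 10^(Lᵢ/10) = 10^(60.1/10) + 10^(95.0/10) + 10^(78.2/10) = 3.229e+09.
L_total = 10·log₁₀(3.229e+09) = 95.1 dB.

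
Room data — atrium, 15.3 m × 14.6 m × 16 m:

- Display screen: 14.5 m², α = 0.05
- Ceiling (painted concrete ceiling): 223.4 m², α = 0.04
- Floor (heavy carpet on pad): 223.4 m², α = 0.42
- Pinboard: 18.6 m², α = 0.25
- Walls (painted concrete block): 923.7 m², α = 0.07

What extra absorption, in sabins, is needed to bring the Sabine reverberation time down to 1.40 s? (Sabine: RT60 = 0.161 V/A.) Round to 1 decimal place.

238.2 sabins

Summing Sᵢαᵢ: 0.725 + 8.936 + 93.828 + 4.650 + 64.659 → A₁ = 172.798 sabins.
For T = 1.40 s, need A₂ = 0.161·V/T = 0.161·3574.08/1.40 = 411.019 sabins.
Shortfall: 411.019 − 172.798 = 238.2 sabins.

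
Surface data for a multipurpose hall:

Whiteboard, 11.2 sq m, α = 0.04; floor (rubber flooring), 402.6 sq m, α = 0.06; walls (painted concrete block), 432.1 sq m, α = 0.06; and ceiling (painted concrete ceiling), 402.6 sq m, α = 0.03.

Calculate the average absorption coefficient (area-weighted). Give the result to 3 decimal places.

S = Σ Sᵢ = 11.2 + 402.6 + 432.1 + 402.6 = 1248.5 sq m.
Weighted sum Σ Sα = 62.608.
ᾱ = 62.608 / 1248.5 = 0.050.

0.050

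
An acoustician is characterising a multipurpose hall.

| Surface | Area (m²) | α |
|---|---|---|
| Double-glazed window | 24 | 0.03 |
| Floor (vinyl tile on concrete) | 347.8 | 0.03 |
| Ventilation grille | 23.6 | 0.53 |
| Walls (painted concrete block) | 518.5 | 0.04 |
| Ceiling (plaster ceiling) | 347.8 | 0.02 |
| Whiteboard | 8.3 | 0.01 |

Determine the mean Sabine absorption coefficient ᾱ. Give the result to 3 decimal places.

S = Σ Sᵢ = 24 + 347.8 + 23.6 + 518.5 + 347.8 + 8.3 = 1270.0 m².
Weighted sum Σ Sα = 51.441.
ᾱ = A/S = 0.041.

0.041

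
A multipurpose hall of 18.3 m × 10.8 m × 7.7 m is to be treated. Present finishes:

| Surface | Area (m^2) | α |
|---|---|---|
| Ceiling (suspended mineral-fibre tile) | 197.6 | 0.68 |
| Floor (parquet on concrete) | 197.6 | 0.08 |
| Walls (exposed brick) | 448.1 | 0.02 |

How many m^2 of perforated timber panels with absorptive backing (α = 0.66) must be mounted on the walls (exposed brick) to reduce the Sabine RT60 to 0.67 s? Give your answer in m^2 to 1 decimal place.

Equivalent absorption area: A₁ = 197.6×0.68 + 197.6×0.08 + 448.1×0.02 = 159.138 m^2.
Required A₂ = 0.161·1521.828/0.67 = 365.693 sabins.
Absorption to add: 365.693 − 159.138 = 206.555 sabins.
Net gain per m^2: Δα = 0.66 − 0.02 = 0.64.
Panel area = 206.555 / 0.64 = 322.7 m^2.

322.7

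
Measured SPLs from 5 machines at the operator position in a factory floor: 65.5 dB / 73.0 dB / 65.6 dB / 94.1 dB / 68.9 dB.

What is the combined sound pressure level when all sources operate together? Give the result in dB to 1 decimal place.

Σ 10^(Lᵢ/10) = 2.605e+09.
Combined level = 10 log₁₀(2.605e+09) = 94.2 dB.

94.2 dB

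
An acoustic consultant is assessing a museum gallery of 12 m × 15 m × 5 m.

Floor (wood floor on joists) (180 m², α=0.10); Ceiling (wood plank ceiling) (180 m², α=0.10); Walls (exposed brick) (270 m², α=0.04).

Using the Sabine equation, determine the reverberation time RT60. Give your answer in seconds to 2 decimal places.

A = Σ Sᵢαᵢ = 180·0.10 + 180·0.10 + 270·0.04 = 46.800 sabins.
Room volume: 900 m³.
T = 0.161 V/A = 0.161·900/46.800 = 3.10 s.

3.10 s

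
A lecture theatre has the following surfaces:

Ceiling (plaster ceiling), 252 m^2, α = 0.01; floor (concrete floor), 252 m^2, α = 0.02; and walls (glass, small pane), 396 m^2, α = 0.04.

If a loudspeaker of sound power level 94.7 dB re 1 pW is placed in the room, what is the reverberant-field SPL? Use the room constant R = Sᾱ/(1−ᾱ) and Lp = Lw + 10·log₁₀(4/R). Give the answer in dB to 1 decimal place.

A = 23.400 sabins; S = 900.0 m^2.
ᾱ = 23.400/900.0 = 0.0260; R = Sᾱ/(1−ᾱ) = 23.400/(1−0.0260) = 24.025 m^2.
Lp = Lw + 10 log₁₀(4/R) = 94.7 -7.79 = 86.9 dB.

86.9 dB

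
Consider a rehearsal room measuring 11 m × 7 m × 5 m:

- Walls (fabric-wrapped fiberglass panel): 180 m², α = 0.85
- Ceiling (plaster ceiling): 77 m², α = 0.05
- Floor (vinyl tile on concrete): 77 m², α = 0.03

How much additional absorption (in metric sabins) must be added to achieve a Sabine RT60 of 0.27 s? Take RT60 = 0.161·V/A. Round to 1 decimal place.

A₁ = Σ Sᵢαᵢ = 180·0.85 + 77·0.05 + 77·0.03 = 159.160 sabins.
Target A₂ = 0.161·385/0.27 = 229.574 sabins (V = 385 m³).
Shortfall: 229.574 − 159.160 = 70.4 sabins.

70.4 sabins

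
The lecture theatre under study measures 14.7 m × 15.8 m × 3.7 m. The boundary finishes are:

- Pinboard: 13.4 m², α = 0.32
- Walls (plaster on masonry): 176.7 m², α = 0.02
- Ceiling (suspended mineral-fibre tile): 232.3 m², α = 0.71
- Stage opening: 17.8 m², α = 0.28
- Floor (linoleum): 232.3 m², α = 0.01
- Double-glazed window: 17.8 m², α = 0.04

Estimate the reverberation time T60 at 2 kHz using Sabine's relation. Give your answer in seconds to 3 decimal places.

0.765 sec

A = Σ Sᵢαᵢ = 13.4×0.32 + 176.7×0.02 + 232.3×0.71 + 17.8×0.28 + 232.3×0.01 + 17.8×0.04 = 180.774 sabins.
V = 14.7·15.8·3.7 = 859.362 m³.
RT60 = 0.161 · V / A = 0.161 × 859.362 / 180.774 = 0.765 s.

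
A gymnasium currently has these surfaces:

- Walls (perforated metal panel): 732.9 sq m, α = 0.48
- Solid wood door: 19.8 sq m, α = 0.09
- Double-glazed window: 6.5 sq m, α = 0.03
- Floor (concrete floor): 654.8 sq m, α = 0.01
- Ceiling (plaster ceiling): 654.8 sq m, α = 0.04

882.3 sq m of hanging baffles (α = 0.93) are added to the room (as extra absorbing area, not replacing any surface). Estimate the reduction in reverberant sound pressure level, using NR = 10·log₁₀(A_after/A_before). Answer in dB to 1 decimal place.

Total absorption A_before = 732.9·0.48 + 19.8·0.09 + 6.5·0.03 + 654.8·0.01 + 654.8·0.04
  = 351.792 + 1.782 + 0.195 + 6.548 + 26.192 = 386.509 sq m sabins.
Added absorption = 882.3 × 0.93 = 820.539 sabins.
A_after = 386.509 + 820.539 = 1207.048 sabins.
NR = 10·log₁₀(1207.048/386.509) = 4.9 dB.

4.9 dB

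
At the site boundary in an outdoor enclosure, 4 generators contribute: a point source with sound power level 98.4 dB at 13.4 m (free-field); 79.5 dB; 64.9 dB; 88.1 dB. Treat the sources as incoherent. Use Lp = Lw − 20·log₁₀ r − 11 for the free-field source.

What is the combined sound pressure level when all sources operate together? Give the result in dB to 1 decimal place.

Source at 13.4 m: Lp = 98.4 − 20·log₁₀(13.4) − 11 = 64.9 dB.
Σ 10^(Lᵢ/10) = 7.41e+08.
Combined level = 10 log₁₀(7.41e+08) = 88.7 dB.

88.7 dB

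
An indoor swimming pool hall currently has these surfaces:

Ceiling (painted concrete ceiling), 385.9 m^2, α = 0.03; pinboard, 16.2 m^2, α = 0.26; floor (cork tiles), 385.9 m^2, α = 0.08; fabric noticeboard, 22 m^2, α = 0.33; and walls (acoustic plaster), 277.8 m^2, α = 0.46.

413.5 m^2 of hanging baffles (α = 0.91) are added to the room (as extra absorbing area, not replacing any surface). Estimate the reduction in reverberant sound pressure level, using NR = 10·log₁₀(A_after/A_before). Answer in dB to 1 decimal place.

Summing Sᵢαᵢ: 11.577 + 4.212 + 30.872 + 7.260 + 127.788 → A_before = 181.709 sabins.
Treatment contributes 413.5·0.91 = 376.285 sabins.
New total A_after = 557.994 sabins.
Reduction = 10 log₁₀(A_after/A_before) = 10 log₁₀(3.0708) = 4.9 dB.

4.9 dB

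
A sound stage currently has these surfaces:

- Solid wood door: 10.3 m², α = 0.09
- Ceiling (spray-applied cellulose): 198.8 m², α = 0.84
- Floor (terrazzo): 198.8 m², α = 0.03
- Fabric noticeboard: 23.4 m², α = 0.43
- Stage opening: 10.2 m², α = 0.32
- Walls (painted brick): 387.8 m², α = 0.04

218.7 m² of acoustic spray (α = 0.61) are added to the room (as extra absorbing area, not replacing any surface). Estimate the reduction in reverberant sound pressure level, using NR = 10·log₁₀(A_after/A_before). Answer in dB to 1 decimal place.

A_before = Σ Sᵢαᵢ = 10.3·0.09 + 198.8·0.84 + 198.8·0.03 + 23.4·0.43 + 10.2·0.32 + 387.8·0.04 = 202.721 sabins.
Added absorption = 218.7 × 0.61 = 133.407 sabins.
New total A_after = 336.128 sabins.
Reduction = 10 log₁₀(A_after/A_before) = 10 log₁₀(1.6581) = 2.2 dB.

2.2 dB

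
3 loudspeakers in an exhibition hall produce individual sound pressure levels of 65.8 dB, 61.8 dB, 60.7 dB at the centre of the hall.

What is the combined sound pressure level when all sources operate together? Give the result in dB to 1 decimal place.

Σ 10^(Lᵢ/10) = 6.49e+06.
Back to dB: 10·log₁₀ Σ = 68.1 dB.

68.1 dB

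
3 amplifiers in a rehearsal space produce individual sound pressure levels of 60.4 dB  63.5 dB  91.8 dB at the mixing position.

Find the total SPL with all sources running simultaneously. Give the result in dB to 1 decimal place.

91.8 dB

Σ 10^(Lᵢ/10) = 1.517e+09.
Back to dB: 10·log₁₀ Σ = 91.8 dB.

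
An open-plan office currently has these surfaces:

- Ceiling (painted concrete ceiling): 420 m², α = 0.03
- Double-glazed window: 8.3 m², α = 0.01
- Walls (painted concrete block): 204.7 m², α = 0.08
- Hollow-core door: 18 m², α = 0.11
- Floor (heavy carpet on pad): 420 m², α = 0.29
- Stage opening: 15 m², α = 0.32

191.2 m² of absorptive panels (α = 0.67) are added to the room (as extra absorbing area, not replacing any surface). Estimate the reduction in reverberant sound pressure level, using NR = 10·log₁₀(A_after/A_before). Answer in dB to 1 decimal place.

A_before = Σ Sᵢαᵢ = 420*0.03 + 8.3*0.01 + 204.7*0.08 + 18*0.11 + 420*0.29 + 15*0.32 = 157.639 sabins.
Added absorption = 191.2 × 0.67 = 128.104 sabins.
A_after = 157.639 + 128.104 = 285.743 sabins.
NR = 10·log₁₀(285.743/157.639) = 2.6 dB.

2.6 dB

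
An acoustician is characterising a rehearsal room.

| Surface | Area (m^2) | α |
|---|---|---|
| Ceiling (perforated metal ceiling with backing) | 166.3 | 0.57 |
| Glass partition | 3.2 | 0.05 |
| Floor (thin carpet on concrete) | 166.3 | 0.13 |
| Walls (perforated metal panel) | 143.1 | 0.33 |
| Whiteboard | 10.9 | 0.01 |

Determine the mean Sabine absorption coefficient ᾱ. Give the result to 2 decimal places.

S = Σ Sᵢ = 166.3 + 3.2 + 166.3 + 143.1 + 10.9 = 489.8 m^2.
Weighted sum Σ Sα = 163.902.
ᾱ = A/S = 0.33.

0.33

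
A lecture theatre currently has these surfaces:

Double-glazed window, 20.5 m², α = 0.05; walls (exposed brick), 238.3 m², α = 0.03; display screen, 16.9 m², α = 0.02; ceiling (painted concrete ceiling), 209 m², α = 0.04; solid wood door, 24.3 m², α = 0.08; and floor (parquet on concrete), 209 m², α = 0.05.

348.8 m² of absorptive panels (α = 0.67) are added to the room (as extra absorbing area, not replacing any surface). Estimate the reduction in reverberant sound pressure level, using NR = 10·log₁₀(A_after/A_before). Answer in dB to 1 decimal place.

A_before = Σ Sᵢαᵢ = 20.5×0.05 + 238.3×0.03 + 16.9×0.02 + 209×0.04 + 24.3×0.08 + 209×0.05 = 29.266 sabins.
Added absorption = 348.8 × 0.67 = 233.696 sabins.
A_after = 29.266 + 233.696 = 262.962 sabins.
NR = 10·log₁₀(262.962/29.266) = 9.5 dB.

9.5 dB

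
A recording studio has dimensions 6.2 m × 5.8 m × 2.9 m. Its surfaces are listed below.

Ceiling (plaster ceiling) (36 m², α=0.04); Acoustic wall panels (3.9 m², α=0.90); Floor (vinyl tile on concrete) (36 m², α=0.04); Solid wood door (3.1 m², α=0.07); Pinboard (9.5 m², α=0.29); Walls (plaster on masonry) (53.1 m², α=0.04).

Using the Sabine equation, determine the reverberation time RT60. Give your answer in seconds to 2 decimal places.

Summing Sᵢαᵢ: 1.440 + 3.510 + 1.440 + 0.217 + 2.755 + 2.124 → A = 11.486 sabins.
Room volume: 104.284 m³.
Sabine: RT60 = 0.161 × 104.284 / 11.486 = 1.46 s.

1.46 sec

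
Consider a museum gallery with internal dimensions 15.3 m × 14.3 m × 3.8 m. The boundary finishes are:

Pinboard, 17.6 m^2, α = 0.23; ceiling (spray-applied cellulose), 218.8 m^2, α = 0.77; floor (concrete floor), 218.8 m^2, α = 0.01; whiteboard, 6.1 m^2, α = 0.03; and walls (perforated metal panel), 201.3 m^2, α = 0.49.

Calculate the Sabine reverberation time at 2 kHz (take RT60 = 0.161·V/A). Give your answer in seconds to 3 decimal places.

0.489 s

Equivalent absorption area: A = 17.6×0.23 + 218.8×0.77 + 218.8×0.01 + 6.1×0.03 + 201.3×0.49 = 273.532 m^2.
V = 15.3·14.3·3.8 = 831.402 m³.
Sabine: RT60 = 0.161 × 831.402 / 273.532 = 0.489 s.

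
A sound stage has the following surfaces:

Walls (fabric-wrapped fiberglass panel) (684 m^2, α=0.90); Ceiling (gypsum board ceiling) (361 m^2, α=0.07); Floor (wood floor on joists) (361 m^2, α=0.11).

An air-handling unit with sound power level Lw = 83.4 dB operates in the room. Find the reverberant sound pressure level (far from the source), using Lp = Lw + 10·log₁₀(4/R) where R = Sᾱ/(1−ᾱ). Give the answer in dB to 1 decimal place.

A = 680.580 sabins; S = 1406.0 m^2.
ᾱ = 0.4841, so room constant R = A/(1−ᾱ) = 1319.209 m^2.
Lp = 83.4 + 10·log₁₀(4/1319.209) = 83.4 + (-25.18) = 58.2 dB.

58.2 dB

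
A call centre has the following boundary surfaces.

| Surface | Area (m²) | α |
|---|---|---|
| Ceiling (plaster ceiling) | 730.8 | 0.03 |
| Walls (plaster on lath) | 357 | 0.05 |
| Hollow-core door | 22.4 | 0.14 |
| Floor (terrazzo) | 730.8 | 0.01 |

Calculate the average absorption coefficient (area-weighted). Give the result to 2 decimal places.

0.03

S = Σ Sᵢ = 730.8 + 357 + 22.4 + 730.8 = 1841.0 m².
A = 730.8·0.03 + 357·0.05 + 22.4·0.14 + 730.8·0.01 = 50.218 sabins.
ᾱ = 50.218 / 1841.0 = 0.03.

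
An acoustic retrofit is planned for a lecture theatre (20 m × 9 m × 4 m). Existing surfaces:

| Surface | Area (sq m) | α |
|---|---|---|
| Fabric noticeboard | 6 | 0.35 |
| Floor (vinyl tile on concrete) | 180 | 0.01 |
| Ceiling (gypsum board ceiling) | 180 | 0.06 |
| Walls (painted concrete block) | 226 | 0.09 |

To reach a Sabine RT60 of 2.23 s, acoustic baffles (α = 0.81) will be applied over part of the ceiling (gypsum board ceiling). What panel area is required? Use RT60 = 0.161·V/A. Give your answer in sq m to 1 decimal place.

A₁ = Σ Sᵢαᵢ = 6×0.35 + 180×0.01 + 180×0.06 + 226×0.09 = 35.040 sabins.
Required A₂ = 0.161·720/2.23 = 51.982 sabins.
Absorption to add: 51.982 − 35.040 = 16.942 sabins.
Net gain per sq m: Δα = 0.81 − 0.06 = 0.75.
Panel area = 16.942 / 0.75 = 22.6 sq m.

22.6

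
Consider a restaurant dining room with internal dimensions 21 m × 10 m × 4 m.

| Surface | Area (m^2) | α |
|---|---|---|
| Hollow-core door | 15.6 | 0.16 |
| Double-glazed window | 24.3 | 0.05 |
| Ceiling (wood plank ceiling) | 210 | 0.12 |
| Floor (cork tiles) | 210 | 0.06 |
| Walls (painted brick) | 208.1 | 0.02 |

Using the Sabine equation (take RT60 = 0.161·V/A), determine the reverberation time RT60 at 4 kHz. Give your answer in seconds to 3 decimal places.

2.961 s

Total absorption A = 15.6*0.16 + 24.3*0.05 + 210*0.12 + 210*0.06 + 208.1*0.02
  = 2.496 + 1.215 + 25.200 + 12.600 + 4.162 = 45.673 m^2 sabins.
Volume V = 21 × 10 × 4 = 840 m³.
Sabine: RT60 = 0.161 × 840 / 45.673 = 2.961 s.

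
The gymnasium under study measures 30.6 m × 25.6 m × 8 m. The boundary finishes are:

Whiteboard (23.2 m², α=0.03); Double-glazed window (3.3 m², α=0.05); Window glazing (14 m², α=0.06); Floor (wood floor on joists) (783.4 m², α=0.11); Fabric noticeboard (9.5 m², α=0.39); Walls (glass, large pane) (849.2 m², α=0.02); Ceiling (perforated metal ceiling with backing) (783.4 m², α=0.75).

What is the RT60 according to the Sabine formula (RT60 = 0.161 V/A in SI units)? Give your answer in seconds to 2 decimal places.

1.45 sec

Summing Sᵢαᵢ: 0.696 + 0.165 + 0.840 + 86.174 + 3.705 + 16.984 + 587.550 → A = 696.114 sabins.
Volume V = 30.6 × 25.6 × 8 = 6266.88 m³.
RT60 = 0.161 · V / A = 0.161 × 6266.88 / 696.114 = 1.45 s.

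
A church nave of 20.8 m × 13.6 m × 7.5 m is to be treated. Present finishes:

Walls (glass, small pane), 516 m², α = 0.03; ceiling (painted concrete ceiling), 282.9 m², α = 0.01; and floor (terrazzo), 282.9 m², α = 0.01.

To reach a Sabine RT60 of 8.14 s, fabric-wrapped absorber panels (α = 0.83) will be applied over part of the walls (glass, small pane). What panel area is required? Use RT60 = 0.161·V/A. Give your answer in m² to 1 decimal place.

26.0

A₁ = Σ Sᵢαᵢ = 516*0.03 + 282.9*0.01 + 282.9*0.01 = 21.138 sabins.
Required A₂ = 0.161·2121.6/8.14 = 41.963 sabins.
Absorption to add: 41.963 − 21.138 = 20.825 sabins.
Net gain per m²: Δα = 0.83 − 0.03 = 0.80.
Area = ΔA/Δα = 20.825/0.80 = 26.0 m².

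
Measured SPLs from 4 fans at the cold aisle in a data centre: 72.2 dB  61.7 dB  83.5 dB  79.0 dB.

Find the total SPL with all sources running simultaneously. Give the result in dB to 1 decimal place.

Converting to relative power and adding: 10^(72.2/10) + 10^(61.7/10) + 10^(83.5/10) + 10^(79.0/10) = 3.214e+08.
Back to dB: 10·log₁₀ Σ = 85.1 dB.

85.1 dB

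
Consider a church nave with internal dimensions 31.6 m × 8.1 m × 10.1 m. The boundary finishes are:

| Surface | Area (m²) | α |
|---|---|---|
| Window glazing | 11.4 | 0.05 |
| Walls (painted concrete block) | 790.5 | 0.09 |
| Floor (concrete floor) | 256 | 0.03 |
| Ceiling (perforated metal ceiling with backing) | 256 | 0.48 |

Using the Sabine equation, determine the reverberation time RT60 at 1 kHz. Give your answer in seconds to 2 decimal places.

Total absorption A = 11.4*0.05 + 790.5*0.09 + 256*0.03 + 256*0.48
  = 0.570 + 71.145 + 7.680 + 122.880 = 202.275 m² sabins.
V = 31.6·8.1·10.1 = 2585.196 m³.
Sabine: RT60 = 0.161 × 2585.196 / 202.275 = 2.06 s.

2.06 sec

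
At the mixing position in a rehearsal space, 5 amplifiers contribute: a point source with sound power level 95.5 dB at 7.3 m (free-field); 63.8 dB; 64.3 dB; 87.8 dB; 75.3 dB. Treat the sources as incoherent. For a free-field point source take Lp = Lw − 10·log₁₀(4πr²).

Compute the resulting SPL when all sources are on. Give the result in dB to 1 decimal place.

Source at 7.3 m: Lp = 95.5 − 10·log₁₀(4π·7.3²) = 95.5 − 10·log₁₀(669.662) = 67.2 dB.
Converting to relative power and adding: 10^(67.2/10) + 10^(63.8/10) + 10^(64.3/10) + 10^(87.8/10) + 10^(75.3/10) = 6.468e+08.
L_total = 10·log₁₀(6.468e+08) = 88.1 dB.

88.1 dB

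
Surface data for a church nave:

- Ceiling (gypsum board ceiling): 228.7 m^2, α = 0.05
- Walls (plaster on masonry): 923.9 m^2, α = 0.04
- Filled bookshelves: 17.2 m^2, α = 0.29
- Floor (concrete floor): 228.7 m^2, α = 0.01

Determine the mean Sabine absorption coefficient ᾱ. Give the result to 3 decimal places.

0.040

S = Σ Sᵢ = 228.7 + 923.9 + 17.2 + 228.7 = 1398.5 m^2.
Σ(Sᵢαᵢ) = 228.7×0.05 + 923.9×0.04 + 17.2×0.29 + 228.7×0.01 = 55.666.
ᾱ = A/S = 0.040.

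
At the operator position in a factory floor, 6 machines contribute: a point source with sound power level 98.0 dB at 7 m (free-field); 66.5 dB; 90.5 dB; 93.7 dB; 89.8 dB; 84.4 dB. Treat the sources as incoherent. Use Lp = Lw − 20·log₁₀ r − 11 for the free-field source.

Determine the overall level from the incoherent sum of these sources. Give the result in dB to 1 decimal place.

Source at 7 m: Lp = 98.0 − 20·log₁₀(7) − 11 = 70.1 dB.
Σ 10^(Lᵢ/10) = 4.711e+09.
L_total = 10·log₁₀(4.711e+09) = 96.7 dB.

96.7 dB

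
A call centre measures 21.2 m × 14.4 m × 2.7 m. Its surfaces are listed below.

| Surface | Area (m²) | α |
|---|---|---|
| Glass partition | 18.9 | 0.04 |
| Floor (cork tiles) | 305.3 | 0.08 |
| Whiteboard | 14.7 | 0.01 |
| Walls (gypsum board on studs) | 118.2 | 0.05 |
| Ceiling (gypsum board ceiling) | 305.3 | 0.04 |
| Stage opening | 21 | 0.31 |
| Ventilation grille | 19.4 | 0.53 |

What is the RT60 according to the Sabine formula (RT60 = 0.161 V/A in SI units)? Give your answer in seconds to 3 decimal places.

2.203 sec

A = Σ Sᵢαᵢ = 18.9*0.04 + 305.3*0.08 + 14.7*0.01 + 118.2*0.05 + 305.3*0.04 + 21*0.31 + 19.4*0.53 = 60.241 sabins.
Room volume: 824.256 m³.
RT60 = 0.161 · V / A = 0.161 × 824.256 / 60.241 = 2.203 s.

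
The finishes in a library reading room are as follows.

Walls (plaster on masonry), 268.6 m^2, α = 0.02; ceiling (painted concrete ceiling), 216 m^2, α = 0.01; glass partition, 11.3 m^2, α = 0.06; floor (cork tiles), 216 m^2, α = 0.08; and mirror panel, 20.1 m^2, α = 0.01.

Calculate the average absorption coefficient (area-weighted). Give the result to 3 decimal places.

S = Σ Sᵢ = 268.6 + 216 + 11.3 + 216 + 20.1 = 732.0 m^2.
Σ(Sᵢαᵢ) = 268.6*0.02 + 216*0.01 + 11.3*0.06 + 216*0.08 + 20.1*0.01 = 25.691.
ᾱ = 25.691 / 732.0 = 0.035.

0.035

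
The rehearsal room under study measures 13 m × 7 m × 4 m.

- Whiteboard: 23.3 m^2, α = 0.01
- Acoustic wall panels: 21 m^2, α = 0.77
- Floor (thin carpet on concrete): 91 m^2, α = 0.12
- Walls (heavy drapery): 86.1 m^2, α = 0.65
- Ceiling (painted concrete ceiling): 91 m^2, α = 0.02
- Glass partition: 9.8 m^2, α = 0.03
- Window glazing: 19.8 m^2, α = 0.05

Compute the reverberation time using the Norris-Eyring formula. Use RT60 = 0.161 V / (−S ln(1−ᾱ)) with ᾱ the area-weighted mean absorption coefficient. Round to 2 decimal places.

Total surface area S = 23.3 + 21 + 91 + 86.1 + 91 + 9.8 + 19.8 = 342.0 m^2.
Absorption A = 23.3×0.01 + 21×0.77 + 91×0.12 + 86.1×0.65 + 91×0.02 + 9.8×0.03 + 19.8×0.05 = 86.392 sabins.
ᾱ = 86.392 / 342.0 = 0.2526.
Eyring denominator: −S ln(1−ᾱ) = 99.575.
V = 13 × 7 × 4 = 364 m³.
RT60 = 0.161 × 364 / 99.575 = 0.59 s.

0.59 s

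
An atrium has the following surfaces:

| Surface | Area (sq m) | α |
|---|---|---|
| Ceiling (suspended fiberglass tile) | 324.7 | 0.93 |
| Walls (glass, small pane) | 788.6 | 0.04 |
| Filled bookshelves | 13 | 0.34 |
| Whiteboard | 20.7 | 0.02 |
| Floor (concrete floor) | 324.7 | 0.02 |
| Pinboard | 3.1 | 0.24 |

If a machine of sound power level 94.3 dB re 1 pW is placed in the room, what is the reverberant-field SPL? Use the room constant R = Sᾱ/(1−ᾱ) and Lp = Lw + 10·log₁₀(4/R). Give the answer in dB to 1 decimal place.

Σ(Sᵢαᵢ) = 324.7×0.93 + 788.6×0.04 + 13×0.34 + 20.7×0.02 + 324.7×0.02 + 3.1×0.24 = 345.587; total area S = 1474.8 sq m.
ᾱ = 345.587/1474.8 = 0.2343; R = Sᾱ/(1−ᾱ) = 345.587/(1−0.2343) = 451.335 sq m.
Lp = 94.3 + 10·log₁₀(4/451.335) = 94.3 + (-20.52) = 73.8 dB.

73.8 dB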